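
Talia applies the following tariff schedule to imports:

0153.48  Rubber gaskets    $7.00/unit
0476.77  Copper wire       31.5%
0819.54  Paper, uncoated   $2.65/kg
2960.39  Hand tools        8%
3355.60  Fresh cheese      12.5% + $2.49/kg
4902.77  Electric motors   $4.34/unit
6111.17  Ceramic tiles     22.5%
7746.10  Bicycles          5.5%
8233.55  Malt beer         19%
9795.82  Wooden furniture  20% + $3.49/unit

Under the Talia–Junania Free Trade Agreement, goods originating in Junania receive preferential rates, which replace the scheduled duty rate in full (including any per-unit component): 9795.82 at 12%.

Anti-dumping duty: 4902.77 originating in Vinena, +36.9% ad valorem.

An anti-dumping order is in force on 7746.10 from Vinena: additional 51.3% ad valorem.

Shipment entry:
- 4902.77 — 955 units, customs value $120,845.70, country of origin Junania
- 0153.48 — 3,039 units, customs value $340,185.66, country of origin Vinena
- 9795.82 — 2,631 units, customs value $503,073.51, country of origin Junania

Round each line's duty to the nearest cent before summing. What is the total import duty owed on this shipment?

$85,786.52

Line 1 (4902.77, Junania, 955 units, $120,845.70):
Base rate for 4902.77 is $4.34/unit.
Origin Junania is the FTA partner but 4902.77 is not on the preference list; base rate stands.
The additional-duty order on 4902.77 targets Vinena, not Junania; it does not apply.
Duty = 955 × $4.34 = $4,144.70.
Line 2 (0153.48, Vinena, 3,039 units, $340,185.66):
Base rate for 0153.48 is $7.00/unit.
Duty = 3,039 × $7.00 = $21,273.00.
Line 3 (9795.82, Junania, 2,631 units, $503,073.51):
Base rate for 9795.82 is 20% + $3.49/unit.
Origin Junania qualifies under the Talia–Junania agreement and 9795.82 is covered: preferential rate 12% applies instead.
Duty = $503,073.51 × 12% = $60,368.82.
Total = $4,144.70 + $21,273.00 + $60,368.82 = $85,786.52.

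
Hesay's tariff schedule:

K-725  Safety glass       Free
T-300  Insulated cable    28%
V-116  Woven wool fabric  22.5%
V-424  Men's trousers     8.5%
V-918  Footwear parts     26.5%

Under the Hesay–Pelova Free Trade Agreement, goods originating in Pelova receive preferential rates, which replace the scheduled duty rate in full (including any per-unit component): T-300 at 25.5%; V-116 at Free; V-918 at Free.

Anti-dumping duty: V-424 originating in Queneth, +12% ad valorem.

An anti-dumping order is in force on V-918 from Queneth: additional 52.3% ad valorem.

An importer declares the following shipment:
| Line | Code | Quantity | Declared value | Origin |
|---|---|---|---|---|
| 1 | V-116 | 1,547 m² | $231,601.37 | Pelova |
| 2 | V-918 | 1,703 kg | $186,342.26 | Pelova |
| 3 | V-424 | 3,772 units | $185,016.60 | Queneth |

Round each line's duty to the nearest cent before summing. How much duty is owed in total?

$37,928.40

Line 1 (V-116, Pelova, 1,547 m², $231,601.37):
Base rate for V-116 is 22.5%.
Origin Pelova qualifies under the Hesay–Pelova agreement and V-116 is covered: preferential rate Free applies instead.
Duty = $231,601.37 × 0% = $0.00.
Line 2 (V-918, Pelova, 1,703 kg, $186,342.26):
Base rate for V-918 is 26.5%.
Origin Pelova qualifies under the Hesay–Pelova agreement and V-918 is covered: preferential rate Free applies instead.
The additional-duty order on V-918 targets Queneth, not Pelova; it does not apply.
Duty = $186,342.26 × 0% = $0.00.
Line 3 (V-424, Queneth, 3,772 units, $185,016.60):
Base rate for V-424 is 8.5%.
Additional duty on V-424 from Queneth: +12%. Applied ad valorem rate: 8.5% + 12% = 20.5%.
Duty = $185,016.60 × 20.5% = $37,928.40.
Total = $0.00 + $0.00 + $37,928.40 = $37,928.40.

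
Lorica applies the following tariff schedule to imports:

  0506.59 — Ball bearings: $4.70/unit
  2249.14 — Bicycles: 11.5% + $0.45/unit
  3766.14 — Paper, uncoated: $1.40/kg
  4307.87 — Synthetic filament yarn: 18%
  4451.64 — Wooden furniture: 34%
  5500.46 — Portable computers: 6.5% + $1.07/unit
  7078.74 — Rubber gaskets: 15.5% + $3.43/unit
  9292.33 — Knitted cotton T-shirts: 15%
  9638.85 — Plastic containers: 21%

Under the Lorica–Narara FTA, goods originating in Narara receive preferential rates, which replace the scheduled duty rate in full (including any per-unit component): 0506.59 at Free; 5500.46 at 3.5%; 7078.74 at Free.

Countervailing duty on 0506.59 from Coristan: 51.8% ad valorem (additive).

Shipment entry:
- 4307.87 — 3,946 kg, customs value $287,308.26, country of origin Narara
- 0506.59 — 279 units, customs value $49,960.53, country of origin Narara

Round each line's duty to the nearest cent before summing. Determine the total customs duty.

Line 1 (4307.87, Narara, 3,946 kg, $287,308.26):
Base rate for 4307.87 is 18%.
Origin Narara is the FTA partner but 4307.87 is not on the preference list; base rate stands.
Duty = $287,308.26 × 18% = $51,715.49.
Line 2 (0506.59, Narara, 279 units, $49,960.53):
Base rate for 0506.59 is $4.70/unit.
Origin Narara qualifies under the Lorica–Narara agreement and 0506.59 is covered: preferential rate Free applies instead.
The additional-duty order on 0506.59 targets Coristan, not Narara; it does not apply.
Duty = $49,960.53 × 0% = $0.00.
Total = $51,715.49 + $0.00 = $51,715.49.

$51,715.49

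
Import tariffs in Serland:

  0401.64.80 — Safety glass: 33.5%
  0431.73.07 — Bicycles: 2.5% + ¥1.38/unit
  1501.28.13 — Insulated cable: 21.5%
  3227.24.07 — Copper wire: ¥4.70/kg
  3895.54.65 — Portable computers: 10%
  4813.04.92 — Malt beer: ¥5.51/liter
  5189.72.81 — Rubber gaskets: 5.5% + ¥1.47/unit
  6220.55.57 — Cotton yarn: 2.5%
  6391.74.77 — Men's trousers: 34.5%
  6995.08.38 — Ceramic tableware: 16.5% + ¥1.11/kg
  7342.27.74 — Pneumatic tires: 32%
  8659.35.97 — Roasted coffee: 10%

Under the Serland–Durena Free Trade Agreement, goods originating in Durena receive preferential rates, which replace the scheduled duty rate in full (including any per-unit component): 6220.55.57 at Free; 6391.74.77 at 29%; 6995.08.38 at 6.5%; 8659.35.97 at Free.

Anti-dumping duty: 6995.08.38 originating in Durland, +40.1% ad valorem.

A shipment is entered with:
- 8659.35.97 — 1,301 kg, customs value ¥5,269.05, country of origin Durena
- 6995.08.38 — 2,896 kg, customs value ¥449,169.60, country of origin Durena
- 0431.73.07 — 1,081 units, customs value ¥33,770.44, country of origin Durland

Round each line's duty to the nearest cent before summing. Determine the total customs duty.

¥31,532.06

Line 1 (8659.35.97, Durena, 1,301 kg, ¥5,269.05):
Base rate for 8659.35.97 is 10%.
Origin Durena qualifies under the Serland–Durena agreement and 8659.35.97 is covered: preferential rate Free applies instead.
Duty = ¥5,269.05 × 0% = ¥0.00.
Line 2 (6995.08.38, Durena, 2,896 kg, ¥449,169.60):
Base rate for 6995.08.38 is 16.5% + ¥1.11/kg.
Origin Durena qualifies under the Serland–Durena agreement and 6995.08.38 is covered: preferential rate 6.5% applies instead.
The additional-duty order on 6995.08.38 targets Durland, not Durena; it does not apply.
Duty = ¥449,169.60 × 6.5% = ¥29,196.02.
Line 3 (0431.73.07, Durland, 1,081 units, ¥33,770.44):
Base rate for 0431.73.07 is 2.5% + ¥1.38/unit.
Duty = ¥33,770.44 × 2.5% + 1,081 × ¥1.38 = ¥2,336.04.
Total = ¥0.00 + ¥29,196.02 + ¥2,336.04 = ¥31,532.06.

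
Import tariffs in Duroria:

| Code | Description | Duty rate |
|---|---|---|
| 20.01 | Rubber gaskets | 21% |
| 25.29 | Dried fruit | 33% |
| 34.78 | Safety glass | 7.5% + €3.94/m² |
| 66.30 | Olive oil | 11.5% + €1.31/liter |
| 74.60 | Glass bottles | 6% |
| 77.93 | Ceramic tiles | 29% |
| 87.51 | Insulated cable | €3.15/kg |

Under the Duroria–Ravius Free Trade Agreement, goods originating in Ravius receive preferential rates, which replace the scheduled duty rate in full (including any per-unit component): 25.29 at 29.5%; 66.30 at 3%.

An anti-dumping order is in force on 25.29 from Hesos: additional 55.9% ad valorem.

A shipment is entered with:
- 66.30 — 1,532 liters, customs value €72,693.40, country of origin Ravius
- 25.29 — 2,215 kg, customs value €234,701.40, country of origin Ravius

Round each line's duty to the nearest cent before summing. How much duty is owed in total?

Line 1 (66.30, Ravius, 1,532 liters, €72,693.40):
Base rate for 66.30 is 11.5% + €1.31/liter.
Origin Ravius qualifies under the Duroria–Ravius agreement and 66.30 is covered: preferential rate 3% applies instead.
Duty = €72,693.40 × 3% = €2,180.80.
Line 2 (25.29, Ravius, 2,215 kg, €234,701.40):
Base rate for 25.29 is 33%.
Origin Ravius qualifies under the Duroria–Ravius agreement and 25.29 is covered: preferential rate 29.5% applies instead.
The additional-duty order on 25.29 targets Hesos, not Ravius; it does not apply.
Duty = €234,701.40 × 29.5% = €69,236.91.
Total = €2,180.80 + €69,236.91 = €71,417.71.

€71,417.71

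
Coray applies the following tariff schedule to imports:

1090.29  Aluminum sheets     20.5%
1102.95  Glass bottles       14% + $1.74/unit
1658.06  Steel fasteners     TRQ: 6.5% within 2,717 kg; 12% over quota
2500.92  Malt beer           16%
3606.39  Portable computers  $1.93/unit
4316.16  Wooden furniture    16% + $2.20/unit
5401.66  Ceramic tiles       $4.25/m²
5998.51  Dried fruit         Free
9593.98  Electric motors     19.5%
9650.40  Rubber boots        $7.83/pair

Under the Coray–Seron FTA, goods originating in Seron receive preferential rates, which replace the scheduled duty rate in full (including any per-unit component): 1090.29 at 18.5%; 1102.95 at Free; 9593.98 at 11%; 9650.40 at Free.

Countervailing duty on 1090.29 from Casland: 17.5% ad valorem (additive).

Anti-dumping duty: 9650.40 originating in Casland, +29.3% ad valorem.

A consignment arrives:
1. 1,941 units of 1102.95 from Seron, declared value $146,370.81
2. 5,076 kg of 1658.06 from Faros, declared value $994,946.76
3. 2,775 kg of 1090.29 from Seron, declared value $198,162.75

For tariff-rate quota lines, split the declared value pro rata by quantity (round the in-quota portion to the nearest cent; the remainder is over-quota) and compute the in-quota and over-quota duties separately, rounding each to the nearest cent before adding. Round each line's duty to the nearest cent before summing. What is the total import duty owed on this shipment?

Line 1 (1102.95, Seron, 1,941 units, $146,370.81):
Base rate for 1102.95 is 14% + $1.74/unit.
Origin Seron qualifies under the Coray–Seron agreement and 1102.95 is covered: preferential rate Free applies instead.
Duty = $146,370.81 × 0% = $0.00.
Line 2 (1658.06, Faros, 5,076 kg, $994,946.76):
Code 1658.06 is under a tariff-rate quota (threshold 2,717 kg). In-quota: 2,717 kg at 6.5%; over-quota: 2,359 kg at 12%.
Pro-rata value split: in-quota = $994,946.76 × 2,717/5,076 = $532,559.17; over-quota = $994,946.76 − $532,559.17 = $462,387.59.
In-quota duty = $532,559.17 × 6.5% = $34,616.35. Over-quota duty = $462,387.59 × 12% = $55,486.51.
Line duty = $34,616.35 + $55,486.51 = $90,102.86.
Line 3 (1090.29, Seron, 2,775 kg, $198,162.75):
Base rate for 1090.29 is 20.5%.
Origin Seron qualifies under the Coray–Seron agreement and 1090.29 is covered: preferential rate 18.5% applies instead.
The additional-duty order on 1090.29 targets Casland, not Seron; it does not apply.
Duty = $198,162.75 × 18.5% = $36,660.11.
Total = $0.00 + $90,102.86 + $36,660.11 = $126,762.97.

$126,762.97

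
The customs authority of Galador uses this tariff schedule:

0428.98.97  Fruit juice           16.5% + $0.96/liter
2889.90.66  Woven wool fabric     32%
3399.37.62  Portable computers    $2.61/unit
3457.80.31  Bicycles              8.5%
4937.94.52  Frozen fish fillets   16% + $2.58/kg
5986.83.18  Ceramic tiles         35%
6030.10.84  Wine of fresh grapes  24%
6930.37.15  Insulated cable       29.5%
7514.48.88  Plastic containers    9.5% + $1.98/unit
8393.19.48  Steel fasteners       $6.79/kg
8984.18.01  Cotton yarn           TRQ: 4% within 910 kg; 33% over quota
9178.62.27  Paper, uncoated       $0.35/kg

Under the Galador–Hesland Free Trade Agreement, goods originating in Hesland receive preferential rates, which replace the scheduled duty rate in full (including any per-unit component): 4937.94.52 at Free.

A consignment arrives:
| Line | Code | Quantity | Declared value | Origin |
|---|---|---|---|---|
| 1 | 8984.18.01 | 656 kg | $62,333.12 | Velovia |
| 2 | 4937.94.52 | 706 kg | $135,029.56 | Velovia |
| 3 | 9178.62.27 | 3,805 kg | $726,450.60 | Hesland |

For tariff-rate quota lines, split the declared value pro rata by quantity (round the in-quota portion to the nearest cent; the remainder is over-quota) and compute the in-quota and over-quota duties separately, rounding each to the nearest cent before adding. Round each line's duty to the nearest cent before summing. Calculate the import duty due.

Line 1 (8984.18.01, Velovia, 656 kg, $62,333.12):
Code 8984.18.01 is under a tariff-rate quota (threshold 910 kg). Quantity 656 kg is within the quota, so the in-quota rate 4% applies to the full value.
Duty = $62,333.12 × 4% = $2,493.32.
Line 2 (4937.94.52, Velovia, 706 kg, $135,029.56):
Base rate for 4937.94.52 is 16% + $2.58/kg.
4937.94.52 has an FTA preferential rate, but origin Velovia is not Hesland; base rate stands.
Duty = $135,029.56 × 16% + 706 × $2.58 = $23,426.21.
Line 3 (9178.62.27, Hesland, 3,805 kg, $726,450.60):
Base rate for 9178.62.27 is $0.35/kg.
Origin Hesland is the FTA partner but 9178.62.27 is not on the preference list; base rate stands.
Duty = 3,805 × $0.35 = $1,331.75.
Total = $2,493.32 + $23,426.21 + $1,331.75 = $27,251.28.

$27,251.28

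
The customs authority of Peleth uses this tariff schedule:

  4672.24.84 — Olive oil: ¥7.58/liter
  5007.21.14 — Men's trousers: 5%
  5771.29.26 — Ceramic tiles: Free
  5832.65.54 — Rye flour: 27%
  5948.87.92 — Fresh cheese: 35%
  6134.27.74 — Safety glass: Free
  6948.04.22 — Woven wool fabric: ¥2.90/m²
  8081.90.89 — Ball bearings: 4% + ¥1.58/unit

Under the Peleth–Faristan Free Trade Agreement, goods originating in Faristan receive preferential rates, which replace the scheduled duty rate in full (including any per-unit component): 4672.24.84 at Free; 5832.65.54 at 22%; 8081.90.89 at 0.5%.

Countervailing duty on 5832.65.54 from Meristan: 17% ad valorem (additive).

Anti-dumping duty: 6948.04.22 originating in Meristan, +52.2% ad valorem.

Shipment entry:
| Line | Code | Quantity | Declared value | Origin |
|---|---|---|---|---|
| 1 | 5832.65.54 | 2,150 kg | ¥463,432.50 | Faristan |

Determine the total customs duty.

¥101,955.15

Line 1 (5832.65.54, Faristan, 2,150 kg, ¥463,432.50):
Base rate for 5832.65.54 is 27%.
Origin Faristan qualifies under the Peleth–Faristan agreement and 5832.65.54 is covered: preferential rate 22% applies instead.
The additional-duty order on 5832.65.54 targets Meristan, not Faristan; it does not apply.
Duty = ¥463,432.50 × 22% = ¥101,955.15.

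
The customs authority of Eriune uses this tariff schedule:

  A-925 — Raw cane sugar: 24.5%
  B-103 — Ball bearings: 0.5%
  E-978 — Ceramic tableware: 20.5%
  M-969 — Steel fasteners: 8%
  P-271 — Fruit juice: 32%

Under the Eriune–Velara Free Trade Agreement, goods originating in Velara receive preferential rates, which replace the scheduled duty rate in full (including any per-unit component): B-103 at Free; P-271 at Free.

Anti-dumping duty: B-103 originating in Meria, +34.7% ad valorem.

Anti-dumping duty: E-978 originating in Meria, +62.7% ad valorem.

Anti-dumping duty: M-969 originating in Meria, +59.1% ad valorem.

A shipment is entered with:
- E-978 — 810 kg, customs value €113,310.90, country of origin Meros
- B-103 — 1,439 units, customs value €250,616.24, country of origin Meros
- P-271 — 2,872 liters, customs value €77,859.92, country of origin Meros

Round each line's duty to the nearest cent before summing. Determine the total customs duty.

Line 1 (E-978, Meros, 810 kg, €113,310.90):
Base rate for E-978 is 20.5%.
The additional-duty order on E-978 targets Meria, not Meros; it does not apply.
Duty = €113,310.90 × 20.5% = €23,228.73.
Line 2 (B-103, Meros, 1,439 units, €250,616.24):
Base rate for B-103 is 0.5%.
B-103 has an FTA preferential rate, but origin Meros is not Velara; base rate stands.
The additional-duty order on B-103 targets Meria, not Meros; it does not apply.
Duty = €250,616.24 × 0.5% = €1,253.08.
Line 3 (P-271, Meros, 2,872 liters, €77,859.92):
Base rate for P-271 is 32%.
P-271 has an FTA preferential rate, but origin Meros is not Velara; base rate stands.
Duty = €77,859.92 × 32% = €24,915.17.
Total = €23,228.73 + €1,253.08 + €24,915.17 = €49,396.98.

€49,396.98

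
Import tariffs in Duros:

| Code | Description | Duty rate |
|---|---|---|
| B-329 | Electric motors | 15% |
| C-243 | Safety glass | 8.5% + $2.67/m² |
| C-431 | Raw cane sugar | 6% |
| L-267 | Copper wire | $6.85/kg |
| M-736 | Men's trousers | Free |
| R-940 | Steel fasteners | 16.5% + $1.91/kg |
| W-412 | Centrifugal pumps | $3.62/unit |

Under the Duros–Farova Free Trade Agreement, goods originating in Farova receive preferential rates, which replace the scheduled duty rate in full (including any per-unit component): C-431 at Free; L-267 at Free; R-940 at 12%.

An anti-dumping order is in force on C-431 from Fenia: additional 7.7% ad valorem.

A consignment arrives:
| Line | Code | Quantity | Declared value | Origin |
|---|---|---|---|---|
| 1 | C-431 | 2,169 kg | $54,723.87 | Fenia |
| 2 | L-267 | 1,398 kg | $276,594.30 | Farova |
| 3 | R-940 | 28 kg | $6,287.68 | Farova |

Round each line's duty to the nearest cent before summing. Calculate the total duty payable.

Line 1 (C-431, Fenia, 2,169 kg, $54,723.87):
Base rate for C-431 is 6%.
C-431 has an FTA preferential rate, but origin Fenia is not Farova; base rate stands.
Additional duty on C-431 from Fenia: +7.7%. Applied ad valorem rate: 6% + 7.7% = 13.7%.
Duty = $54,723.87 × 13.7% = $7,497.17.
Line 2 (L-267, Farova, 1,398 kg, $276,594.30):
Base rate for L-267 is $6.85/kg.
Origin Farova qualifies under the Duros–Farova agreement and L-267 is covered: preferential rate Free applies instead.
Duty = $276,594.30 × 0% = $0.00.
Line 3 (R-940, Farova, 28 kg, $6,287.68):
Base rate for R-940 is 16.5% + $1.91/kg.
Origin Farova qualifies under the Duros–Farova agreement and R-940 is covered: preferential rate 12% applies instead.
Duty = $6,287.68 × 12% = $754.52.
Total = $7,497.17 + $0.00 + $754.52 = $8,251.69.

$8,251.69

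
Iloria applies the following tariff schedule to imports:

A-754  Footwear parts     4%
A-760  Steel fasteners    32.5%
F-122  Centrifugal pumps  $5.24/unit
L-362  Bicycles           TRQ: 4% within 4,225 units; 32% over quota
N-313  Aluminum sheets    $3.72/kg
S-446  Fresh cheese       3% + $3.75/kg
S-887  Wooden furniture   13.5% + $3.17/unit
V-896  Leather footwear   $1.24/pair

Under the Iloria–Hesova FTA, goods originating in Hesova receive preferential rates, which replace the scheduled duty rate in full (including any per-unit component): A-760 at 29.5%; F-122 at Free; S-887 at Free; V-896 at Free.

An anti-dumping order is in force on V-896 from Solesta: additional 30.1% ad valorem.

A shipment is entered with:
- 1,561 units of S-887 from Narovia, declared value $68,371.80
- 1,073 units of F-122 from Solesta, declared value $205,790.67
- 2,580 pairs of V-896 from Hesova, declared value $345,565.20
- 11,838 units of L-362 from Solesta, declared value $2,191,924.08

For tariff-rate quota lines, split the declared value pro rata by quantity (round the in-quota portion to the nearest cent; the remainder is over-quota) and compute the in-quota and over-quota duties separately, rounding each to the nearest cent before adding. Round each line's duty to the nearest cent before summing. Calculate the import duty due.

Line 1 (S-887, Narovia, 1,561 units, $68,371.80):
Base rate for S-887 is 13.5% + $3.17/unit.
S-887 has an FTA preferential rate, but origin Narovia is not Hesova; base rate stands.
Duty = $68,371.80 × 13.5% + 1,561 × $3.17 = $14,178.56.
Line 2 (F-122, Solesta, 1,073 units, $205,790.67):
Base rate for F-122 is $5.24/unit.
F-122 has an FTA preferential rate, but origin Solesta is not Hesova; base rate stands.
Duty = 1,073 × $5.24 = $5,622.52.
Line 3 (V-896, Hesova, 2,580 pairs, $345,565.20):
Base rate for V-896 is $1.24/pair.
Origin Hesova qualifies under the Iloria–Hesova agreement and V-896 is covered: preferential rate Free applies instead.
The additional-duty order on V-896 targets Solesta, not Hesova; it does not apply.
Duty = $345,565.20 × 0% = $0.00.
Line 4 (L-362, Solesta, 11,838 units, $2,191,924.08):
Code L-362 is under a tariff-rate quota (threshold 4,225 units). In-quota: 4,225 units at 4%; over-quota: 7,613 units at 32%.
Pro-rata value split: in-quota = $2,191,924.08 × 4,225/11,838 = $782,301.00; over-quota = $2,191,924.08 − $782,301.00 = $1,409,623.08.
In-quota duty = $782,301.00 × 4% = $31,292.04. Over-quota duty = $1,409,623.08 × 32% = $451,079.39.
Line duty = $31,292.04 + $451,079.39 = $482,371.43.
Total = $14,178.56 + $5,622.52 + $0.00 + $482,371.43 = $502,172.51.

$502,172.51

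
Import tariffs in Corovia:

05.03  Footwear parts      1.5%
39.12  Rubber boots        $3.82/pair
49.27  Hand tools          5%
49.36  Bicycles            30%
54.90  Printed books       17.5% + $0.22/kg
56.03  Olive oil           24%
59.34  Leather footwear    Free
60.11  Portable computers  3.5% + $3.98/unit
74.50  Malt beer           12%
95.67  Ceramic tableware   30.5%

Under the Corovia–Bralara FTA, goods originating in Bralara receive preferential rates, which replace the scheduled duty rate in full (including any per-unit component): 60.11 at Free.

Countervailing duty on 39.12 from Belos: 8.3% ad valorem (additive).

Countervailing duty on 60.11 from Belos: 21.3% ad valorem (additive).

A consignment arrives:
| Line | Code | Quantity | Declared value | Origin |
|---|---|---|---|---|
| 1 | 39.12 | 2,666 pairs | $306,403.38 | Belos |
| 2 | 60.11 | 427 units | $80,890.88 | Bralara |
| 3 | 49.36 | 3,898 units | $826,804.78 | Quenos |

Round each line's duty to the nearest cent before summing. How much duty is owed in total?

Line 1 (39.12, Belos, 2,666 pairs, $306,403.38):
Base rate for 39.12 is $3.82/pair.
Additional duty on 39.12 from Belos: +8.3% ad valorem. Applied ad valorem rate = 8.3%.
Duty = $306,403.38 × 8.3% + 2,666 × $3.82 = $35,615.60.
Line 2 (60.11, Bralara, 427 units, $80,890.88):
Base rate for 60.11 is 3.5% + $3.98/unit.
Origin Bralara qualifies under the Corovia–Bralara agreement and 60.11 is covered: preferential rate Free applies instead.
The additional-duty order on 60.11 targets Belos, not Bralara; it does not apply.
Duty = $80,890.88 × 0% = $0.00.
Line 3 (49.36, Quenos, 3,898 units, $826,804.78):
Base rate for 49.36 is 30%.
Duty = $826,804.78 × 30% = $248,041.43.
Total = $35,615.60 + $0.00 + $248,041.43 = $283,657.03.

$283,657.03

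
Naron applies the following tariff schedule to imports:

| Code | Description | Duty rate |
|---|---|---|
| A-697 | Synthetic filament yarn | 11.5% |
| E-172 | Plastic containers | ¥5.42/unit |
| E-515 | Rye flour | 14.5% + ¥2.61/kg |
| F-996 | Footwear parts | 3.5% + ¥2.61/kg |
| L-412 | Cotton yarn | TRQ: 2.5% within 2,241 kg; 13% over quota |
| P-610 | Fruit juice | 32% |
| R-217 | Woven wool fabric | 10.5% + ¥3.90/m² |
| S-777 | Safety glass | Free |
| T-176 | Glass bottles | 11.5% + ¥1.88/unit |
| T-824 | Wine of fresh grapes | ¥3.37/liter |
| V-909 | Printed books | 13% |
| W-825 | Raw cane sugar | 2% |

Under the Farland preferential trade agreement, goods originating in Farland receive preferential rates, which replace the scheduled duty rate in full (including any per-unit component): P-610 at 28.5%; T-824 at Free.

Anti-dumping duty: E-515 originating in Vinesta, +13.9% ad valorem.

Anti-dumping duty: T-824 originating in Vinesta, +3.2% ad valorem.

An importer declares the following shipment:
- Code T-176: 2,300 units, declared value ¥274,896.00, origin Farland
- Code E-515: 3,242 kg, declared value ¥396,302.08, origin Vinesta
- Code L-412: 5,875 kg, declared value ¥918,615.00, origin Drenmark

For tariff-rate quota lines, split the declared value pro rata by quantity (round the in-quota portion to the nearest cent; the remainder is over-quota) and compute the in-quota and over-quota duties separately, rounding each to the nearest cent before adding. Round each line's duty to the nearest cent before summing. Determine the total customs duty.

¥239,576.11

Line 1 (T-176, Farland, 2,300 units, ¥274,896.00):
Base rate for T-176 is 11.5% + ¥1.88/unit.
Origin Farland is the FTA partner but T-176 is not on the preference list; base rate stands.
Duty = ¥274,896.00 × 11.5% + 2,300 × ¥1.88 = ¥35,937.04.
Line 2 (E-515, Vinesta, 3,242 kg, ¥396,302.08):
Base rate for E-515 is 14.5% + ¥2.61/kg.
Additional duty on E-515 from Vinesta: +13.9%. Applied ad valorem rate: 14.5% + 13.9% = 28.4%.
Duty = ¥396,302.08 × 28.4% + 3,242 × ¥2.61 = ¥121,011.41.
Line 3 (L-412, Drenmark, 5,875 kg, ¥918,615.00):
Code L-412 is under a tariff-rate quota (threshold 2,241 kg). In-quota: 2,241 kg at 2.5%; over-quota: 3,634 kg at 13%.
Pro-rata value split: in-quota = ¥918,615.00 × 2,241/5,875 = ¥350,402.76; over-quota = ¥918,615.00 − ¥350,402.76 = ¥568,212.24.
In-quota duty = ¥350,402.76 × 2.5% = ¥8,760.07. Over-quota duty = ¥568,212.24 × 13% = ¥73,867.59.
Line duty = ¥8,760.07 + ¥73,867.59 = ¥82,627.66.
Total = ¥35,937.04 + ¥121,011.41 + ¥82,627.66 = ¥239,576.11.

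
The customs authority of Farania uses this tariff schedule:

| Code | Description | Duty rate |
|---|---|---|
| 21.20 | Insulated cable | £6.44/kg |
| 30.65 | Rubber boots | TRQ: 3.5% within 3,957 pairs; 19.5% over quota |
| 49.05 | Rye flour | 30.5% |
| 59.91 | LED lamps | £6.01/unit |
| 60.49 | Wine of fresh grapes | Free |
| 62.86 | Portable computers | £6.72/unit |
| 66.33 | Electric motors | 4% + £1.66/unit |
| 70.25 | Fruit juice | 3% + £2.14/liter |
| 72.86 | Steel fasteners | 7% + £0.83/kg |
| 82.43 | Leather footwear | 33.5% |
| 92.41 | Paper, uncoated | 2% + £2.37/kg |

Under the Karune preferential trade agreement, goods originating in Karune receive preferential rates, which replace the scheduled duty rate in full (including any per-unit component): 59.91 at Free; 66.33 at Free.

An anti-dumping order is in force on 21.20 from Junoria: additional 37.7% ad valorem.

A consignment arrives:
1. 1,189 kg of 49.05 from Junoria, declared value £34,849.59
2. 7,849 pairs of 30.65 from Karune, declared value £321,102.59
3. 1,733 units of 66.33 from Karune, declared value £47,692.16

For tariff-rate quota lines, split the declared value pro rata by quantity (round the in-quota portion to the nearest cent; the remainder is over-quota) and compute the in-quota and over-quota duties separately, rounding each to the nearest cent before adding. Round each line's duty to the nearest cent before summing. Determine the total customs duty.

Line 1 (49.05, Junoria, 1,189 kg, £34,849.59):
Base rate for 49.05 is 30.5%.
Duty = £34,849.59 × 30.5% = £10,629.12.
Line 2 (30.65, Karune, 7,849 pairs, £321,102.59):
Code 30.65 is under a tariff-rate quota (threshold 3,957 pairs). In-quota: 3,957 pairs at 3.5%; over-quota: 3,892 pairs at 19.5%.
Pro-rata value split: in-quota = £321,102.59 × 3,957/7,849 = £161,880.87; over-quota = £321,102.59 − £161,880.87 = £159,221.72.
In-quota duty = £161,880.87 × 3.5% = £5,665.83. Over-quota duty = £159,221.72 × 19.5% = £31,048.24.
Line duty = £5,665.83 + £31,048.24 = £36,714.07.
Line 3 (66.33, Karune, 1,733 units, £47,692.16):
Base rate for 66.33 is 4% + £1.66/unit.
Origin Karune qualifies under the Farania–Karune agreement and 66.33 is covered: preferential rate Free applies instead.
Duty = £47,692.16 × 0% = £0.00.
Total = £10,629.12 + £36,714.07 + £0.00 = £47,343.19.

£47,343.19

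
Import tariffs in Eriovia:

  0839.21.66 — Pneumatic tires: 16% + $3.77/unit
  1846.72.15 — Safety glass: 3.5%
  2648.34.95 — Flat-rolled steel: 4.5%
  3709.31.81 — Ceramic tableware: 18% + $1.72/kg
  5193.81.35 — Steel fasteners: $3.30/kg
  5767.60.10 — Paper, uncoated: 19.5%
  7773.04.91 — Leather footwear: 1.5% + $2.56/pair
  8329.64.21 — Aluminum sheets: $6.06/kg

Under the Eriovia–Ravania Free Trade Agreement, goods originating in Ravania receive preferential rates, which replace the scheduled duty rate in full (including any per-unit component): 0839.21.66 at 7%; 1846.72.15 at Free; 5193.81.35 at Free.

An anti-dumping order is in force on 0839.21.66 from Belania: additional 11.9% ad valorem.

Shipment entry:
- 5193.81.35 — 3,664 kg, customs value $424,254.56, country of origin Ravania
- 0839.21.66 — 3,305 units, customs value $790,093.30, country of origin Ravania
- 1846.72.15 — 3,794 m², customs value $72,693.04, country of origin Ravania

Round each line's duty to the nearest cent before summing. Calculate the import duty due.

Line 1 (5193.81.35, Ravania, 3,664 kg, $424,254.56):
Base rate for 5193.81.35 is $3.30/kg.
Origin Ravania qualifies under the Eriovia–Ravania agreement and 5193.81.35 is covered: preferential rate Free applies instead.
Duty = $424,254.56 × 0% = $0.00.
Line 2 (0839.21.66, Ravania, 3,305 units, $790,093.30):
Base rate for 0839.21.66 is 16% + $3.77/unit.
Origin Ravania qualifies under the Eriovia–Ravania agreement and 0839.21.66 is covered: preferential rate 7% applies instead.
The additional-duty order on 0839.21.66 targets Belania, not Ravania; it does not apply.
Duty = $790,093.30 × 7% = $55,306.53.
Line 3 (1846.72.15, Ravania, 3,794 m², $72,693.04):
Base rate for 1846.72.15 is 3.5%.
Origin Ravania qualifies under the Eriovia–Ravania agreement and 1846.72.15 is covered: preferential rate Free applies instead.
Duty = $72,693.04 × 0% = $0.00.
Total = $0.00 + $55,306.53 + $0.00 = $55,306.53.

$55,306.53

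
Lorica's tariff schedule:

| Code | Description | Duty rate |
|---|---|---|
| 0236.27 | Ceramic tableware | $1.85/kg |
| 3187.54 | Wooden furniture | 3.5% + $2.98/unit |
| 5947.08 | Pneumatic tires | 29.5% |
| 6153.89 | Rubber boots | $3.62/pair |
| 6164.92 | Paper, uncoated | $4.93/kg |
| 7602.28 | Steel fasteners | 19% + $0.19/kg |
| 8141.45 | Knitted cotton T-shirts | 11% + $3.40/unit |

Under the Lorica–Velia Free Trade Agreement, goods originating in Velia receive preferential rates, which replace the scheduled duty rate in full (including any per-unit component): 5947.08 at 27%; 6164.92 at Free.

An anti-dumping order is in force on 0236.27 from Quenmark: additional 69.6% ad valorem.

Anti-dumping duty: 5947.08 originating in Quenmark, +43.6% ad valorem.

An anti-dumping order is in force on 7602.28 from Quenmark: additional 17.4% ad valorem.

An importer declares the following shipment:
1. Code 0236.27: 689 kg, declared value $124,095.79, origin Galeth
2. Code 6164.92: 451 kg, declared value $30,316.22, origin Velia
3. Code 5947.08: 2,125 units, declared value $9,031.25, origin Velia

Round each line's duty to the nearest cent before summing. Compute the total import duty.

$3,713.09

Line 1 (0236.27, Galeth, 689 kg, $124,095.79):
Base rate for 0236.27 is $1.85/kg.
The additional-duty order on 0236.27 targets Quenmark, not Galeth; it does not apply.
Duty = 689 × $1.85 = $1,274.65.
Line 2 (6164.92, Velia, 451 kg, $30,316.22):
Base rate for 6164.92 is $4.93/kg.
Origin Velia qualifies under the Lorica–Velia agreement and 6164.92 is covered: preferential rate Free applies instead.
Duty = $30,316.22 × 0% = $0.00.
Line 3 (5947.08, Velia, 2,125 units, $9,031.25):
Base rate for 5947.08 is 29.5%.
Origin Velia qualifies under the Lorica–Velia agreement and 5947.08 is covered: preferential rate 27% applies instead.
The additional-duty order on 5947.08 targets Quenmark, not Velia; it does not apply.
Duty = $9,031.25 × 27% = $2,438.44.
Total = $1,274.65 + $0.00 + $2,438.44 = $3,713.09.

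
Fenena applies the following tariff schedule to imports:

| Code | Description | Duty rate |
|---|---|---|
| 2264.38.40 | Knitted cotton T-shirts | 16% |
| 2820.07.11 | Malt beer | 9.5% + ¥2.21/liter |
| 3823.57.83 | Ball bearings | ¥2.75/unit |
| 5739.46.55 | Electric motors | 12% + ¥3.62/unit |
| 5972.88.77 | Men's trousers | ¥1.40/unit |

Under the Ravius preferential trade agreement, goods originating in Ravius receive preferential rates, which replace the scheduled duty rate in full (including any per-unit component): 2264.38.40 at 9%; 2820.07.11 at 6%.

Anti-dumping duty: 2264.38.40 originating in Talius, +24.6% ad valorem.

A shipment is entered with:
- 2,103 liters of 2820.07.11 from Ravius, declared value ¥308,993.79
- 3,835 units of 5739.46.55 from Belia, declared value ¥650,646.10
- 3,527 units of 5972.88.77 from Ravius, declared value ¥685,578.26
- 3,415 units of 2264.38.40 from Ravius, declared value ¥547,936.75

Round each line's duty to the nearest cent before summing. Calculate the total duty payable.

¥164,751.97

Line 1 (2820.07.11, Ravius, 2,103 liters, ¥308,993.79):
Base rate for 2820.07.11 is 9.5% + ¥2.21/liter.
Origin Ravius qualifies under the Fenena–Ravius agreement and 2820.07.11 is covered: preferential rate 6% applies instead.
Duty = ¥308,993.79 × 6% = ¥18,539.63.
Line 2 (5739.46.55, Belia, 3,835 units, ¥650,646.10):
Base rate for 5739.46.55 is 12% + ¥3.62/unit.
Duty = ¥650,646.10 × 12% + 3,835 × ¥3.62 = ¥91,960.23.
Line 3 (5972.88.77, Ravius, 3,527 units, ¥685,578.26):
Base rate for 5972.88.77 is ¥1.40/unit.
Origin Ravius is the FTA partner but 5972.88.77 is not on the preference list; base rate stands.
Duty = 3,527 × ¥1.40 = ¥4,937.80.
Line 4 (2264.38.40, Ravius, 3,415 units, ¥547,936.75):
Base rate for 2264.38.40 is 16%.
Origin Ravius qualifies under the Fenena–Ravius agreement and 2264.38.40 is covered: preferential rate 9% applies instead.
The additional-duty order on 2264.38.40 targets Talius, not Ravius; it does not apply.
Duty = ¥547,936.75 × 9% = ¥49,314.31.
Total = ¥18,539.63 + ¥91,960.23 + ¥4,937.80 + ¥49,314.31 = ¥164,751.97.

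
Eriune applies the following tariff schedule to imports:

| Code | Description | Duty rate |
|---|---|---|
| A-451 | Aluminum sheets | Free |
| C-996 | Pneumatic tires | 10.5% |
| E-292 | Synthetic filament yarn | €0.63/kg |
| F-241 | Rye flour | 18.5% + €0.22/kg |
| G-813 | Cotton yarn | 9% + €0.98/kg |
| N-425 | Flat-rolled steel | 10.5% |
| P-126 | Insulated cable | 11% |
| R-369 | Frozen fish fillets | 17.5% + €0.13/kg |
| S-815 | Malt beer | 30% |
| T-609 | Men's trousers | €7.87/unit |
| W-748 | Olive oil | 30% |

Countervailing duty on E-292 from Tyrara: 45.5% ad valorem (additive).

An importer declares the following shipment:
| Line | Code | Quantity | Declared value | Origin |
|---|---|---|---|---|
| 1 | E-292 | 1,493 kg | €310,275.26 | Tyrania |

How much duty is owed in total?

€940.59

Line 1 (E-292, Tyrania, 1,493 kg, €310,275.26):
Base rate for E-292 is €0.63/kg.
The additional-duty order on E-292 targets Tyrara, not Tyrania; it does not apply.
Duty = 1,493 × €0.63 = €940.59.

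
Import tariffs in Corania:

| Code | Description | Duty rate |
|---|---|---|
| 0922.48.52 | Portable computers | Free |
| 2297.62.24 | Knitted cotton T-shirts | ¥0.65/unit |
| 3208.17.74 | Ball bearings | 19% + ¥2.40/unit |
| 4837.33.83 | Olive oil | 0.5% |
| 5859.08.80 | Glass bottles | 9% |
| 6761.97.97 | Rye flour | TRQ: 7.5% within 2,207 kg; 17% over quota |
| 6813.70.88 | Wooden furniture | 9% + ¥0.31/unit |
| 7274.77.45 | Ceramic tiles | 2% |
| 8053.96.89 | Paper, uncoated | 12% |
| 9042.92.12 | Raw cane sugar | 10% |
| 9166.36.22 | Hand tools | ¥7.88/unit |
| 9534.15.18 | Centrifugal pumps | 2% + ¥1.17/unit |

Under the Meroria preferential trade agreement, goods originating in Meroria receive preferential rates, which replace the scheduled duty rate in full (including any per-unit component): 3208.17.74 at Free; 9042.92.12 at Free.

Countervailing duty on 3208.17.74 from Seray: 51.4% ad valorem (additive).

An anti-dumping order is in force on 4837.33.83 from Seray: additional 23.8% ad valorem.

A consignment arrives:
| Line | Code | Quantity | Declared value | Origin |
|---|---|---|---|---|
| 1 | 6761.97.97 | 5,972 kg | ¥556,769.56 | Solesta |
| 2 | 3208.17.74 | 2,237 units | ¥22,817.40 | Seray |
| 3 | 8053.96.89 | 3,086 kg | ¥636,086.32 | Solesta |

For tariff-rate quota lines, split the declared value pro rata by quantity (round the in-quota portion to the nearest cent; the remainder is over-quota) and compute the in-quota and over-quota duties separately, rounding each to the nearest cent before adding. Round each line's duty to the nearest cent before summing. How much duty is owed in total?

Line 1 (6761.97.97, Solesta, 5,972 kg, ¥556,769.56):
Code 6761.97.97 is under a tariff-rate quota (threshold 2,207 kg). In-quota: 2,207 kg at 7.5%; over-quota: 3,765 kg at 17%.
Pro-rata value split: in-quota = ¥556,769.56 × 2,207/5,972 = ¥205,758.61; over-quota = ¥556,769.56 − ¥205,758.61 = ¥351,010.95.
In-quota duty = ¥205,758.61 × 7.5% = ¥15,431.90. Over-quota duty = ¥351,010.95 × 17% = ¥59,671.86.
Line duty = ¥15,431.90 + ¥59,671.86 = ¥75,103.76.
Line 2 (3208.17.74, Seray, 2,237 units, ¥22,817.40):
Base rate for 3208.17.74 is 19% + ¥2.40/unit.
3208.17.74 has an FTA preferential rate, but origin Seray is not Meroria; base rate stands.
Additional duty on 3208.17.74 from Seray: +51.4%. Applied ad valorem rate: 19% + 51.4% = 70.4%.
Duty = ¥22,817.40 × 70.4% + 2,237 × ¥2.40 = ¥21,432.25.
Line 3 (8053.96.89, Solesta, 3,086 kg, ¥636,086.32):
Base rate for 8053.96.89 is 12%.
Duty = ¥636,086.32 × 12% = ¥76,330.36.
Total = ¥75,103.76 + ¥21,432.25 + ¥76,330.36 = ¥172,866.37.

¥172,866.37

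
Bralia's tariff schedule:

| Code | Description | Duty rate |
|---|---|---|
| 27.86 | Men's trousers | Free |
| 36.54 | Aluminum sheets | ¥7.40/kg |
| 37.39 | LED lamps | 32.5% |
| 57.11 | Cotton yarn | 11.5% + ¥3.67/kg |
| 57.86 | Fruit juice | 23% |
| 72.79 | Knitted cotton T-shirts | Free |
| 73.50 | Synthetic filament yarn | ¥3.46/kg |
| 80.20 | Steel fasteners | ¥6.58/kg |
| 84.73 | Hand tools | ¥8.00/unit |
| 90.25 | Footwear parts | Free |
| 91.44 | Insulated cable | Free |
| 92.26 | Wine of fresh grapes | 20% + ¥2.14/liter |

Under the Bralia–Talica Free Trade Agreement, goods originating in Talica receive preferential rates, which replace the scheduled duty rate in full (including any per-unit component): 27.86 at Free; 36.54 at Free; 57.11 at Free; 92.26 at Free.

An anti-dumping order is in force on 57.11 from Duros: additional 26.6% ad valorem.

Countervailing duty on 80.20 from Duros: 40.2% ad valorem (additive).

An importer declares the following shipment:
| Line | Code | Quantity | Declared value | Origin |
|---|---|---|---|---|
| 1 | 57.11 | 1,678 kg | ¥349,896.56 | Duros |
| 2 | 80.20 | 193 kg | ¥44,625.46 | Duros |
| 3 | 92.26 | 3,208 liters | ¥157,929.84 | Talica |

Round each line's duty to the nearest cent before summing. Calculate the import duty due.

¥158,678.22

Line 1 (57.11, Duros, 1,678 kg, ¥349,896.56):
Base rate for 57.11 is 11.5% + ¥3.67/kg.
57.11 has an FTA preferential rate, but origin Duros is not Talica; base rate stands.
Additional duty on 57.11 from Duros: +26.6%. Applied ad valorem rate: 11.5% + 26.6% = 38.1%.
Duty = ¥349,896.56 × 38.1% + 1,678 × ¥3.67 = ¥139,468.85.
Line 2 (80.20, Duros, 193 kg, ¥44,625.46):
Base rate for 80.20 is ¥6.58/kg.
Additional duty on 80.20 from Duros: +40.2% ad valorem. Applied ad valorem rate = 40.2%.
Duty = ¥44,625.46 × 40.2% + 193 × ¥6.58 = ¥19,209.37.
Line 3 (92.26, Talica, 3,208 liters, ¥157,929.84):
Base rate for 92.26 is 20% + ¥2.14/liter.
Origin Talica qualifies under the Bralia–Talica agreement and 92.26 is covered: preferential rate Free applies instead.
Duty = ¥157,929.84 × 0% = ¥0.00.
Total = ¥139,468.85 + ¥19,209.37 + ¥0.00 = ¥158,678.22.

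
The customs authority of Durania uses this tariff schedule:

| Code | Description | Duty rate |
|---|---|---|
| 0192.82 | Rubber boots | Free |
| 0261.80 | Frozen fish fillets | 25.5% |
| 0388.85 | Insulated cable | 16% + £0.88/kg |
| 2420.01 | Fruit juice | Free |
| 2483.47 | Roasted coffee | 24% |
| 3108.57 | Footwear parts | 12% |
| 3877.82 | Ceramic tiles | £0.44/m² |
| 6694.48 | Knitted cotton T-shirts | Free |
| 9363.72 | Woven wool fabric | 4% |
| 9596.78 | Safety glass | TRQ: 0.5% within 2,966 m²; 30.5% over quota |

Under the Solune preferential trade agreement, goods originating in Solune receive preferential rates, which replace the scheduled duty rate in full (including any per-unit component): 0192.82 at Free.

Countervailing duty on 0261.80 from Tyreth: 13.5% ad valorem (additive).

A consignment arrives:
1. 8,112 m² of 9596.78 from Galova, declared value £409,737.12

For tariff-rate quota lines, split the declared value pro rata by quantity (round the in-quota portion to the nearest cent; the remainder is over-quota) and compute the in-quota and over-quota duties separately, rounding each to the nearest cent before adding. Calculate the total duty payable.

£80,026.02

Line 1 (9596.78, Galova, 8,112 m², £409,737.12):
Code 9596.78 is under a tariff-rate quota (threshold 2,966 m²). In-quota: 2,966 m² at 0.5%; over-quota: 5,146 m² at 30.5%.
Pro-rata value split: in-quota = £409,737.12 × 2,966/8,112 = £149,812.66; over-quota = £409,737.12 − £149,812.66 = £259,924.46.
In-quota duty = £149,812.66 × 0.5% = £749.06. Over-quota duty = £259,924.46 × 30.5% = £79,276.96.
Line duty = £749.06 + £79,276.96 = £80,026.02.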